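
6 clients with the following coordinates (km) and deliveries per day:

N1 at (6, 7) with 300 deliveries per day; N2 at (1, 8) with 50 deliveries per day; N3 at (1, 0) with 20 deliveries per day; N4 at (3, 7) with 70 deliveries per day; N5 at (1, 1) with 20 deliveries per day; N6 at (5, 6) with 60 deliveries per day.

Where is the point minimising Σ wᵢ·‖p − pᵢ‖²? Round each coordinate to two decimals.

(4.62, 6.48)

The minimiser of Σwᵢ‖p−pᵢ‖² is the weighted centroid p* = (Σwᵢpᵢ)/(Σwᵢ).
Σwᵢ = 520.
Σwᵢxᵢ = 300·6 + 50·1 + 20·1 + 70·3 + 20·1 + 60·5 = 2400.
Σwᵢyᵢ = 300·7 + 50·8 + 20·0 + 70·7 + 20·1 + 60·6 = 3370.
x* = 2400/520 = 4.62, y* = 3370/520 = 6.48.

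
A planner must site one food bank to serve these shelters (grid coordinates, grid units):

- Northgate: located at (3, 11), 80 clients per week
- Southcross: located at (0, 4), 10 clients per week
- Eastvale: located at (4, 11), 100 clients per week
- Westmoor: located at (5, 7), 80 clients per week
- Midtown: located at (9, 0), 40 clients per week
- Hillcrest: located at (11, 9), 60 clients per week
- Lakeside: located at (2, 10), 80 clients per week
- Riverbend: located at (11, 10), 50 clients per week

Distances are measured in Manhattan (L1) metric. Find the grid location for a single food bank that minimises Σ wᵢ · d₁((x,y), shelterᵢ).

Manhattan distance separates: Σwᵢ(|x−xᵢ|+|y−yᵢ|) = Σwᵢ|x−xᵢ| + Σwᵢ|y−yᵢ|, so x and y are optimised independently as 1-D weighted medians.
Total weight W = 500; half = 250.
x-coordinate, sorted with cumulative weight:
  x=0 (Southcross, w=10) cum 10
  x=2 (Lakeside, w=80) cum 90
  x=3 (Northgate, w=80) cum 170
  x=4 (Eastvale, w=100) cum 270  ← median
  x=5 (Westmoor, w=80) cum 350
  x=9 (Midtown, w=40) cum 390
  x=11 (Hillcrest, w=60) cum 450
  x=11 (Riverbend, w=50) cum 500
⇒ x* = 4
y-coordinate, sorted with cumulative weight:
  y=0 (Midtown, w=40) cum 40
  y=4 (Southcross, w=10) cum 50
  y=7 (Westmoor, w=80) cum 130
  y=9 (Hillcrest, w=60) cum 190
  y=10 (Lakeside, w=80) cum 270  ← median
  y=10 (Riverbend, w=50) cum 320
  y=11 (Northgate, w=80) cum 400
  y=11 (Eastvale, w=100) cum 500
⇒ y* = 10

(4, 10)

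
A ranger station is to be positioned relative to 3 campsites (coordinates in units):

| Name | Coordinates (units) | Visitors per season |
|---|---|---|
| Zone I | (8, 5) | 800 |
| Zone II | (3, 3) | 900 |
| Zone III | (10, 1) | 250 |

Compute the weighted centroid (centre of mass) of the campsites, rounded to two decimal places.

(5.95, 3.56)

The minimiser of Σwᵢ‖p−pᵢ‖² is the weighted centroid p* = (Σwᵢpᵢ)/(Σwᵢ).
Σwᵢ = 1950.
Σwᵢxᵢ = 800·8 + 900·3 + 250·10 = 11600.
Σwᵢyᵢ = 800·5 + 900·3 + 250·1 = 6950.
x* = 11600/1950 = 5.95, y* = 6950/1950 = 3.56.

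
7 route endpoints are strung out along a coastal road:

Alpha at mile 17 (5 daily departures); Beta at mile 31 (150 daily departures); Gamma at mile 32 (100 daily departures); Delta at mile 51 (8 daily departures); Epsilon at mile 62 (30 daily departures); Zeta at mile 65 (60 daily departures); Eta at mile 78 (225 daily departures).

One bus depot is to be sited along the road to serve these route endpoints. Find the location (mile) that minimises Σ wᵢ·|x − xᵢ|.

For a sum of weighted absolute distances on a line, the optimum is the weighted median (not the mean). Total weight W = 578; half-weight = 289.
Sort by position and accumulate weight:
  mile 17 (Alpha, w=5) → cum 5
  mile 31 (Beta, w=150) → cum 155
  mile 32 (Gamma, w=100) → cum 255
  mile 51 (Delta, w=8) → cum 263
  mile 62 (Epsilon, w=30) → cum 293  ≥ 289 → median here
  mile 65 (Zeta, w=60) → cum 353
  mile 78 (Eta, w=225) → cum 578
Optimal location: mile 62.

x = 62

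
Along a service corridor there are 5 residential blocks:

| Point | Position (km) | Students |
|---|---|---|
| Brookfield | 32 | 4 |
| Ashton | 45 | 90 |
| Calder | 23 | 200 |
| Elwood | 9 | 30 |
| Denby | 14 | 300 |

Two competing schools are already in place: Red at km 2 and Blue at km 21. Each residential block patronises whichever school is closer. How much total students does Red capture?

30

The indifferent point is the midpoint (2+21)/2 = 11.5; residential blocks left of it (closer to Red at 2) go to Red, those right go to Blue.
  Elwood at 9 (w=30) → Red
  Denby at 14 (w=300) → Blue
  Calder at 23 (w=200) → Blue
  Brookfield at 32 (w=4) → Blue
  Ashton at 45 (w=90) → Blue
Red captures 30; Blue captures 594.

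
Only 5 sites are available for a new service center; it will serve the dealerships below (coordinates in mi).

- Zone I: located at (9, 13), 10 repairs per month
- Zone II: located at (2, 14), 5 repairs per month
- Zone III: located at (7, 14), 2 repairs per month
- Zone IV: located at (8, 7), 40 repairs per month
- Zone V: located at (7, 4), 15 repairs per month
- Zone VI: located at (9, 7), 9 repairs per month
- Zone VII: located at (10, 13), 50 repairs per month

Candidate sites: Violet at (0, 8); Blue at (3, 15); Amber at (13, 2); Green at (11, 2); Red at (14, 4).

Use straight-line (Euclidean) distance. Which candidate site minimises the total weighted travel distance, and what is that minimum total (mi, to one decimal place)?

Blue, total 1085.5 mi

Total weighted distance at each candidate:
  Violet (0, 8): total = 1237.0
  Blue (3, 15): total = 1085.5
  Amber (13, 2): total = 1230.7
  Green (11, 2): total = 1113.2
  Red (14, 4): total = 1123.7
Minimum is at Blue with total 1085.5 mi.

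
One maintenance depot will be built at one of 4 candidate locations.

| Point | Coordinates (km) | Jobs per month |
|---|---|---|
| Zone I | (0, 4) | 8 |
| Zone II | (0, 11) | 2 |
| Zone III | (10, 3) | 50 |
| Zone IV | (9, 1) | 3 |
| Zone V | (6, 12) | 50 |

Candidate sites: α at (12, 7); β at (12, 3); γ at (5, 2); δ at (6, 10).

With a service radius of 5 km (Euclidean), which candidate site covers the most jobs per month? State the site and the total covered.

β, covering 53

Coverage radius r = 5 km; a point is covered iff (Δx)²+(Δy)² ≤ 5² = 25.
  α (12, 7): covers {Zone III} → 50
  β (12, 3): covers {Zone III, Zone IV} → 53
  γ (5, 2): covers {Zone IV} → 3
  δ (6, 10): covers {Zone V} → 50
Maximum coverage at β: 53 jobs per month.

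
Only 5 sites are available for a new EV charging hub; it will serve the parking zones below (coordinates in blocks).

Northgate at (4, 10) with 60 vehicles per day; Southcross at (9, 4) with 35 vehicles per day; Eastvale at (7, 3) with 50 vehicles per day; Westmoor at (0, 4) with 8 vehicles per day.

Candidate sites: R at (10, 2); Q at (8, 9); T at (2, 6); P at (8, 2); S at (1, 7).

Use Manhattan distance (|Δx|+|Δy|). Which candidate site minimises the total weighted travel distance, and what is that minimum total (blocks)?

Total weighted distance at each candidate:
  R (10, 2): total = 1241
  Q (8, 9): total = 964
  T (2, 6): total = 1107
  P (8, 2): total = 1005
  S (1, 7): total = 1277
Minimum is at Q with total 964 blocks.

Q, total 964 blocks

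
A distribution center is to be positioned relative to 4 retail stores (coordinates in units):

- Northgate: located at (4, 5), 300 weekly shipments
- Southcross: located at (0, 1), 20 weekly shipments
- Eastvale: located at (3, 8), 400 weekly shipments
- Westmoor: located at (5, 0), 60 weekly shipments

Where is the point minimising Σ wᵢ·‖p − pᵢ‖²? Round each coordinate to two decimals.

(3.46, 6.05)

The minimiser of Σwᵢ‖p−pᵢ‖² is the weighted centroid p* = (Σwᵢpᵢ)/(Σwᵢ).
Σwᵢ = 780.
Σwᵢxᵢ = 300·4 + 20·0 + 400·3 + 60·5 = 2700.
Σwᵢyᵢ = 300·5 + 20·1 + 400·8 + 60·0 = 4720.
x* = 2700/780 = 3.46, y* = 4720/780 = 6.05.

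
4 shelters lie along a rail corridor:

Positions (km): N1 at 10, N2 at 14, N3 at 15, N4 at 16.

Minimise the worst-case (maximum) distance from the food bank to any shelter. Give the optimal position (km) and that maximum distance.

The 1-center on a line is the midpoint of the two extreme points: leftmost at 10, rightmost at 16.
Optimal location = (10 + 16)/2 = 13; maximum distance = (16 − 10)/2 = 3.

location 13, max distance 3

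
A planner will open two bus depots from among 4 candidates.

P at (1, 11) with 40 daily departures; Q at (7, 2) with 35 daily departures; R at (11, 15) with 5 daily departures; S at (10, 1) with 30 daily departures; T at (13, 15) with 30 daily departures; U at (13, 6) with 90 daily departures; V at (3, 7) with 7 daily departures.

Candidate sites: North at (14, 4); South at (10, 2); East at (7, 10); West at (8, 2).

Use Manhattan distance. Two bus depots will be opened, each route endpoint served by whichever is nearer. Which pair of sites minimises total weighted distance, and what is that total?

Evaluate every pair (each demand assigned to the nearer of the two):
  {North, East}: total = 1464
  {South, East}: total = 1469
  {North, West}: total = 1535
  {North, South}: total = 1639
  {East, West}: total = 1639
  {South, West}: total = 1955
Best pair: {North, East} with total 1464.

{North, East}, total 1464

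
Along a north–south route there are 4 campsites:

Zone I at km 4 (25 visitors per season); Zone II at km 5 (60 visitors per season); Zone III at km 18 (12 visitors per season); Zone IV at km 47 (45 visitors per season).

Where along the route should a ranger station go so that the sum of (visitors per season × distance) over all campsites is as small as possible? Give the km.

x = 5

For a sum of weighted absolute distances on a line, the optimum is the weighted median (not the mean). Total weight W = 142; half-weight = 71.
Sort by position and accumulate weight:
  km 4 (Zone I, w=25) → cum 25
  km 5 (Zone II, w=60) → cum 85  ≥ 71 → median here
  km 18 (Zone III, w=12) → cum 97
  km 47 (Zone IV, w=45) → cum 142
Optimal location: km 5.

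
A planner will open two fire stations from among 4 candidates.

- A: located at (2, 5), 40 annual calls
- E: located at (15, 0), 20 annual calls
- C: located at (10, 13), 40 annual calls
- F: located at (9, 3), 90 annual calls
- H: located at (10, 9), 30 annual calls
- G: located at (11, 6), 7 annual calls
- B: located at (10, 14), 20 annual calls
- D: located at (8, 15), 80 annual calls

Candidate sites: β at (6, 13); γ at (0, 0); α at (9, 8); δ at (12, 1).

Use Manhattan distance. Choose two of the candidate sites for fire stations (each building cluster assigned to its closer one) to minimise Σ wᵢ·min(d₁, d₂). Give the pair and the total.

Evaluate every pair (each demand assigned to the nearer of the two):
  {β, α}: total = 1798
  {β, δ}: total = 1872
  {α, δ}: total = 2038
  {γ, α}: total = 2118
  {β, γ}: total = 2564
  {γ, δ}: total = 3452
Best pair: {β, α} with total 1798.

{β, α}, total 1798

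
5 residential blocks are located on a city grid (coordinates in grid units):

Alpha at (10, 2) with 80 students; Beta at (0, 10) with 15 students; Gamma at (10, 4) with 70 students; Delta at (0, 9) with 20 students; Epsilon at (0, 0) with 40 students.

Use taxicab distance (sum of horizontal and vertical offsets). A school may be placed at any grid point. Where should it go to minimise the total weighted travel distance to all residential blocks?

(10, 2)

Manhattan distance separates: Σwᵢ(|x−xᵢ|+|y−yᵢ|) = Σwᵢ|x−xᵢ| + Σwᵢ|y−yᵢ|, so x and y are optimised independently as 1-D weighted medians.
Total weight W = 225; half = 112.5.
x-coordinate, sorted with cumulative weight:
  x=0 (Beta, w=15) cum 15
  x=0 (Delta, w=20) cum 35
  x=0 (Epsilon, w=40) cum 75
  x=10 (Alpha, w=80) cum 155  ← median
  x=10 (Gamma, w=70) cum 225
⇒ x* = 10
y-coordinate, sorted with cumulative weight:
  y=0 (Epsilon, w=40) cum 40
  y=2 (Alpha, w=80) cum 120  ← median
  y=4 (Gamma, w=70) cum 190
  y=9 (Delta, w=20) cum 210
  y=10 (Beta, w=15) cum 225
⇒ y* = 2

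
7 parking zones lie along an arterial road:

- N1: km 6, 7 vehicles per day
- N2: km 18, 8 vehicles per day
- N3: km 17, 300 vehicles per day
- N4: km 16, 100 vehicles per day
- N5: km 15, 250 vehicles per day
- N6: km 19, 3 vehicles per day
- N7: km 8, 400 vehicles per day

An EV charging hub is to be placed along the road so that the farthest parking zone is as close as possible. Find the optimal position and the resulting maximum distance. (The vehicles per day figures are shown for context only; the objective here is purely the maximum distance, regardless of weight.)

The 1-center on a line is the midpoint of the two extreme points: leftmost at 6, rightmost at 19.
Optimal location = (6 + 19)/2 = 12.5; maximum distance = (19 − 6)/2 = 6.5.

location 12.5, max distance 6.5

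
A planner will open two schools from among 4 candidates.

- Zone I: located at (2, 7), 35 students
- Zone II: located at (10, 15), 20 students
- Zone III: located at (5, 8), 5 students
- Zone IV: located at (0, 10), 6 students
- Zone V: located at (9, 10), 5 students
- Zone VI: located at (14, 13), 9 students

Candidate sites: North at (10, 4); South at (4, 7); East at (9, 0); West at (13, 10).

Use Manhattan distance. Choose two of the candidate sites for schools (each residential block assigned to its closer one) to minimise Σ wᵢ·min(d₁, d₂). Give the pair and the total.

Evaluate every pair (each demand assigned to the nearer of the two):
  {South, West}: total = 338
  {North, South}: total = 494
  {South, East}: total = 586
  {North, West}: total = 724
  {East, West}: total = 834
  {North, East}: total = 898
Best pair: {South, West} with total 338.

{South, West}, total 338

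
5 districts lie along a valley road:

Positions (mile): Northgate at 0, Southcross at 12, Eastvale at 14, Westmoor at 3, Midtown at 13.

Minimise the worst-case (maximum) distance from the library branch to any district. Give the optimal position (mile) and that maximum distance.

location 7, max distance 7

The 1-center on a line is the midpoint of the two extreme points: leftmost at 0, rightmost at 14.
Optimal location = (0 + 14)/2 = 7; maximum distance = (14 − 0)/2 = 7.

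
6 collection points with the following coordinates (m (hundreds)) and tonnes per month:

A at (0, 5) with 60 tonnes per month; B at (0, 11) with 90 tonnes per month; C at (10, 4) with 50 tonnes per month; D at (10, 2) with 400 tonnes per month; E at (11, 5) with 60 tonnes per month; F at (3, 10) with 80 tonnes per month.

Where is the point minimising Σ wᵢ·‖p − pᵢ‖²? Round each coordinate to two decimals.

The minimiser of Σwᵢ‖p−pᵢ‖² is the weighted centroid p* = (Σwᵢpᵢ)/(Σwᵢ).
Σwᵢ = 740.
Σwᵢxᵢ = 60·0 + 90·0 + 50·10 + 400·10 + 60·11 + 80·3 = 5400.
Σwᵢyᵢ = 60·5 + 90·11 + 50·4 + 400·2 + 60·5 + 80·10 = 3390.
x* = 5400/740 = 7.30, y* = 3390/740 = 4.58.

(7.30, 4.58)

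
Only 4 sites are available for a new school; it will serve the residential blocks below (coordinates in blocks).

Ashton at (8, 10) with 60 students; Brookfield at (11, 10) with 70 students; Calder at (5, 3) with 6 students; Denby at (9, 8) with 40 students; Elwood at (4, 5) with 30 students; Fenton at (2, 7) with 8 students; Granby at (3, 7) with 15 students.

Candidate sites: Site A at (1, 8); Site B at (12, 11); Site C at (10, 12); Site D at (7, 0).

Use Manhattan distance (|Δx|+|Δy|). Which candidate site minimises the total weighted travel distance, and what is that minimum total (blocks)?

Site C, total 1408 blocks

Total weighted distance at each candidate:
  Site A (1, 8): total = 1995
  Site B (12, 11): total = 1497
  Site C (10, 12): total = 1408
  Site D (7, 0): total = 2571
Minimum is at Site C with total 1408 blocks.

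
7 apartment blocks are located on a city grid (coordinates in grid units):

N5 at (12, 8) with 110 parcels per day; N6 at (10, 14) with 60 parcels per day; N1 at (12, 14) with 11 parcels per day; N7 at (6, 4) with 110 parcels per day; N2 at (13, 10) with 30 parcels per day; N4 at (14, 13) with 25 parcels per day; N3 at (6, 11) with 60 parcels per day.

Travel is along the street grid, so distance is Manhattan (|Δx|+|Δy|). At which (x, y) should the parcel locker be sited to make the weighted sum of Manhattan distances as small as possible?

Manhattan distance separates: Σwᵢ(|x−xᵢ|+|y−yᵢ|) = Σwᵢ|x−xᵢ| + Σwᵢ|y−yᵢ|, so x and y are optimised independently as 1-D weighted medians.
Total weight W = 406; half = 203.
x-coordinate, sorted with cumulative weight:
  x=6 (N7, w=110) cum 110
  x=6 (N3, w=60) cum 170
  x=10 (N6, w=60) cum 230  ← median
  x=12 (N5, w=110) cum 340
  x=12 (N1, w=11) cum 351
  x=13 (N2, w=30) cum 381
  x=14 (N4, w=25) cum 406
⇒ x* = 10
y-coordinate, sorted with cumulative weight:
  y=4 (N7, w=110) cum 110
  y=8 (N5, w=110) cum 220  ← median
  y=10 (N2, w=30) cum 250
  y=11 (N3, w=60) cum 310
  y=13 (N4, w=25) cum 335
  y=14 (N6, w=60) cum 395
  y=14 (N1, w=11) cum 406
⇒ y* = 8

(10, 8)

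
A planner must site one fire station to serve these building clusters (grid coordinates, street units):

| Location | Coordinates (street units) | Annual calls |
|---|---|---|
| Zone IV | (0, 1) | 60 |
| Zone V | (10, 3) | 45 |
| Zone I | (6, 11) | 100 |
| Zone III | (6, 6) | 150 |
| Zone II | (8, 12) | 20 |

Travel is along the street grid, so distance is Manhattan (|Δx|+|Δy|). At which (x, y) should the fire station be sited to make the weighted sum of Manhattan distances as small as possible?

(6, 6)

Manhattan distance separates: Σwᵢ(|x−xᵢ|+|y−yᵢ|) = Σwᵢ|x−xᵢ| + Σwᵢ|y−yᵢ|, so x and y are optimised independently as 1-D weighted medians.
Total weight W = 375; half = 187.5.
x-coordinate, sorted with cumulative weight:
  x=0 (Zone IV, w=60) cum 60
  x=6 (Zone I, w=100) cum 160
  x=6 (Zone III, w=150) cum 310  ← median
  x=8 (Zone II, w=20) cum 330
  x=10 (Zone V, w=45) cum 375
⇒ x* = 6
y-coordinate, sorted with cumulative weight:
  y=1 (Zone IV, w=60) cum 60
  y=3 (Zone V, w=45) cum 105
  y=6 (Zone III, w=150) cum 255  ← median
  y=11 (Zone I, w=100) cum 355
  y=12 (Zone II, w=20) cum 375
⇒ y* = 6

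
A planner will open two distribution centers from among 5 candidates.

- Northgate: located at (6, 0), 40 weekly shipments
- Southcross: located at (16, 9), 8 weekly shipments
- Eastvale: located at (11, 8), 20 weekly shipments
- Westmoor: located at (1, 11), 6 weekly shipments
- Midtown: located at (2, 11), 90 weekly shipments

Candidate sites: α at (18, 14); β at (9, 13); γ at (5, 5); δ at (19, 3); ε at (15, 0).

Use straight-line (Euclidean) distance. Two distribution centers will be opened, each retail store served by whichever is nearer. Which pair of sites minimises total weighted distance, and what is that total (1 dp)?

Evaluate every pair (each demand assigned to the nearer of the two):
  {β, γ}: total = 1023.2
  {α, γ}: total = 1028.2
  {γ, δ}: total = 1038.8
  {γ, ε}: total = 1057.6
  {β, ε}: total = 1236.9
  {α, β}: total = 1389.1
  {β, δ}: total = 1399.7
  {α, ε}: total = 2150.6
  {δ, ε}: total = 2232.0
  {α, δ}: total = 2329.8
Best pair: {β, γ} with total 1023.2.

{β, γ}, total 1023.2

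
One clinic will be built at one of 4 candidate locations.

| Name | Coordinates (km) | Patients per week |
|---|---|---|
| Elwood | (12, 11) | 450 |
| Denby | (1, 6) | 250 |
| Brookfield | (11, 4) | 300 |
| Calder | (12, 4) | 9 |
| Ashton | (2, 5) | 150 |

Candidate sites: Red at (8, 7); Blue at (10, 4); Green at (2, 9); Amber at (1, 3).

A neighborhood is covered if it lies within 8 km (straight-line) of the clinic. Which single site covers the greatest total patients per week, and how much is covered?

Coverage radius r = 8 km; a point is covered iff (Δx)²+(Δy)² ≤ 8² = 64.
  Red (8, 7): covers {Elwood, Denby, Brookfield, Calder, Ashton} → 1159
  Blue (10, 4): covers {Elwood, Brookfield, Calder} → 759
  Green (2, 9): covers {Denby, Ashton} → 400
  Amber (1, 3): covers {Denby, Ashton} → 400
Maximum coverage at Red: 1159 patients per week.

Red, covering 1159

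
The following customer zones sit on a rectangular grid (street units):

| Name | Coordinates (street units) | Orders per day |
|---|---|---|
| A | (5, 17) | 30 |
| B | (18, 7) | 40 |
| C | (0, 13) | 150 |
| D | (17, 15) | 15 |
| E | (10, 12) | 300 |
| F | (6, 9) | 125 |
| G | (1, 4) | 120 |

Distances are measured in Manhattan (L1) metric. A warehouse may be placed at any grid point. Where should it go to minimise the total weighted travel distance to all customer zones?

Manhattan distance separates: Σwᵢ(|x−xᵢ|+|y−yᵢ|) = Σwᵢ|x−xᵢ| + Σwᵢ|y−yᵢ|, so x and y are optimised independently as 1-D weighted medians.
Total weight W = 780; half = 390.
x-coordinate, sorted with cumulative weight:
  x=0 (C, w=150) cum 150
  x=1 (G, w=120) cum 270
  x=5 (A, w=30) cum 300
  x=6 (F, w=125) cum 425  ← median
  x=10 (E, w=300) cum 725
  x=17 (D, w=15) cum 740
  x=18 (B, w=40) cum 780
⇒ x* = 6
y-coordinate, sorted with cumulative weight:
  y=4 (G, w=120) cum 120
  y=7 (B, w=40) cum 160
  y=9 (F, w=125) cum 285
  y=12 (E, w=300) cum 585  ← median
  y=13 (C, w=150) cum 735
  y=15 (D, w=15) cum 750
  y=17 (A, w=30) cum 780
⇒ y* = 12

(6, 12)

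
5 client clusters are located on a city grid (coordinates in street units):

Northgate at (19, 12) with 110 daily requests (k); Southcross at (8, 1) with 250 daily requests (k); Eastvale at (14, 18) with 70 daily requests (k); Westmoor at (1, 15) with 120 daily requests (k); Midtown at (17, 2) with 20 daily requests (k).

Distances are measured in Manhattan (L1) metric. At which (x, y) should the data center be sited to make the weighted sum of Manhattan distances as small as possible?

(8, 12)

Manhattan distance separates: Σwᵢ(|x−xᵢ|+|y−yᵢ|) = Σwᵢ|x−xᵢ| + Σwᵢ|y−yᵢ|, so x and y are optimised independently as 1-D weighted medians.
Total weight W = 570; half = 285.
x-coordinate, sorted with cumulative weight:
  x=1 (Westmoor, w=120) cum 120
  x=8 (Southcross, w=250) cum 370  ← median
  x=14 (Eastvale, w=70) cum 440
  x=17 (Midtown, w=20) cum 460
  x=19 (Northgate, w=110) cum 570
⇒ x* = 8
y-coordinate, sorted with cumulative weight:
  y=1 (Southcross, w=250) cum 250
  y=2 (Midtown, w=20) cum 270
  y=12 (Northgate, w=110) cum 380  ← median
  y=15 (Westmoor, w=120) cum 500
  y=18 (Eastvale, w=70) cum 570
⇒ y* = 12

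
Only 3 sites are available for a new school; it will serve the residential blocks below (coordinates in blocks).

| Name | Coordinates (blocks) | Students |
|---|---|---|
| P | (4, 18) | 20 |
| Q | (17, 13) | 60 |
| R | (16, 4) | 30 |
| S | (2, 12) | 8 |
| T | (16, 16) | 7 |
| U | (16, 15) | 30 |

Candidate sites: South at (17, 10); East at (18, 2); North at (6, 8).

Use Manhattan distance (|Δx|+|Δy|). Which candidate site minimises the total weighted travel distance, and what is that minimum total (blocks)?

Total weighted distance at each candidate:
  South (17, 10): total = 1175
  East (18, 2): total = 2210
  North (6, 8): total = 2320
Minimum is at South with total 1175 blocks.

South, total 1175 blocks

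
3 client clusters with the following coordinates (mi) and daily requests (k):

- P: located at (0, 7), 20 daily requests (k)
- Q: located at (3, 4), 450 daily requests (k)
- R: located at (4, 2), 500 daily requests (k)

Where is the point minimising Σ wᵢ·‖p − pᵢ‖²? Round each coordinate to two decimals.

(3.45, 3.03)

The minimiser of Σwᵢ‖p−pᵢ‖² is the weighted centroid p* = (Σwᵢpᵢ)/(Σwᵢ).
Σwᵢ = 970.
Σwᵢxᵢ = 20·0 + 450·3 + 500·4 = 3350.
Σwᵢyᵢ = 20·7 + 450·4 + 500·2 = 2940.
x* = 3350/970 = 3.45, y* = 2940/970 = 3.03.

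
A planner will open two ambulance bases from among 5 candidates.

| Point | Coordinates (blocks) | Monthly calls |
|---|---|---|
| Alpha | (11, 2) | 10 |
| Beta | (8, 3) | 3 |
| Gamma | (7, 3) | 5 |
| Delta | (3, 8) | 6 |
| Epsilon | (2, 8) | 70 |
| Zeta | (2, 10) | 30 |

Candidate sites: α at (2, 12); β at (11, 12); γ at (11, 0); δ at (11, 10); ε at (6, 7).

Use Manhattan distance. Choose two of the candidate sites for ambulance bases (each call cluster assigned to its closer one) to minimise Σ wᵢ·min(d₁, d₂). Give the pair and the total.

{α, γ}, total 443

Evaluate every pair (each demand assigned to the nearer of the two):
  {α, γ}: total = 443
  {α, ε}: total = 507
  {α, δ}: total = 535
  {α, β}: total = 571
  {γ, ε}: total = 647
  {δ, ε}: total = 707
  {β, ε}: total = 727
  {γ, δ}: total = 1173
  {β, δ}: total = 1265
  {β, γ}: total = 1385
Best pair: {α, γ} with total 443.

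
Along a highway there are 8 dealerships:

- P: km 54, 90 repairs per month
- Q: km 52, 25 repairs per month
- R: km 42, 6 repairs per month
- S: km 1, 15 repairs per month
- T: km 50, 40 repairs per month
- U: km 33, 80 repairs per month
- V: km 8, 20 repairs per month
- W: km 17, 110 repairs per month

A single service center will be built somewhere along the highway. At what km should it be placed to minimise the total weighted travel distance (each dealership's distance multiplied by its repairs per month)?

x = 33

For a sum of weighted absolute distances on a line, the optimum is the weighted median (not the mean). Total weight W = 386; half-weight = 193.
Sort by position and accumulate weight:
  km 1 (S, w=15) → cum 15
  km 8 (V, w=20) → cum 35
  km 17 (W, w=110) → cum 145
  km 33 (U, w=80) → cum 225  ≥ 193 → median here
  km 42 (R, w=6) → cum 231
  km 50 (T, w=40) → cum 271
  km 52 (Q, w=25) → cum 296
  km 54 (P, w=90) → cum 386
Optimal location: km 33.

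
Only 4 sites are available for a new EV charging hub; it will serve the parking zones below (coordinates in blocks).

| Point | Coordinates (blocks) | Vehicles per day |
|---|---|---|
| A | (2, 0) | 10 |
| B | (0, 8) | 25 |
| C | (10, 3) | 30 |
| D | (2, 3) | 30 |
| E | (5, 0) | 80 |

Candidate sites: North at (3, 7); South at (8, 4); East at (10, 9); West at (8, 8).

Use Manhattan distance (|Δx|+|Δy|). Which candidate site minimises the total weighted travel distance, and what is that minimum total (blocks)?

Total weighted distance at each candidate:
  North (3, 7): total = 1380
  South (8, 4): total = 1260
  East (10, 9): total = 2165
  West (8, 8): total = 1760
Minimum is at South with total 1260 blocks.

South, total 1260 blocks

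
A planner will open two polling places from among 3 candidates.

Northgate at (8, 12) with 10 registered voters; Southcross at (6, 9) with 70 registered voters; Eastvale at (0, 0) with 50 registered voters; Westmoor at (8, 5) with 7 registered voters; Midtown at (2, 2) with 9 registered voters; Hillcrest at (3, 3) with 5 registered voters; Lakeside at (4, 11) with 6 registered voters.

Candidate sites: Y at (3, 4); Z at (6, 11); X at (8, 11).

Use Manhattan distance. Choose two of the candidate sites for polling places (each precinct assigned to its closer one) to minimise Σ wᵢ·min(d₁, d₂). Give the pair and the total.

Evaluate every pair (each demand assigned to the nearer of the two):
  {Y, Z}: total = 606
  {Y, X}: total = 738
  {Z, X}: total = 1226
Best pair: {Y, Z} with total 606.

{Y, Z}, total 606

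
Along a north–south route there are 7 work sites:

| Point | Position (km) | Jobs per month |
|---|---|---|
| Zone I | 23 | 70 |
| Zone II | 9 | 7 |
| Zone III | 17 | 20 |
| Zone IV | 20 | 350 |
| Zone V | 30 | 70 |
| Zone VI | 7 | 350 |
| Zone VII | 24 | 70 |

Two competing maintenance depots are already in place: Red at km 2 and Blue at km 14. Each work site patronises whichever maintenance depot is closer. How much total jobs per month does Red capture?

The indifferent point is the midpoint (2+14)/2 = 8; work sites left of it (closer to Red at 2) go to Red, those right go to Blue.
  Zone VI at 7 (w=350) → Red
  Zone II at 9 (w=7) → Blue
  Zone III at 17 (w=20) → Blue
  Zone IV at 20 (w=350) → Blue
  Zone I at 23 (w=70) → Blue
  Zone VII at 24 (w=70) → Blue
  Zone V at 30 (w=70) → Blue
Red captures 350; Blue captures 587.

350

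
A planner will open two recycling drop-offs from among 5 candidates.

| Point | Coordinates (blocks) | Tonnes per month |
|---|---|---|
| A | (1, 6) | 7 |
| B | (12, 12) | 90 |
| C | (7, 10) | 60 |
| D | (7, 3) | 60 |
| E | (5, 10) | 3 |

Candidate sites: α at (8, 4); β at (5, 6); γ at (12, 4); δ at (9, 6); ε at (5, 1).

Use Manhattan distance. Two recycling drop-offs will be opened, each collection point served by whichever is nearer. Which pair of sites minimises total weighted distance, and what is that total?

Evaluate every pair (each demand assigned to the nearer of the two):
  {α, γ}: total = 1350
  {α, δ}: total = 1370
  {β, γ}: total = 1420
  {γ, δ}: total = 1460
  {δ, ε}: total = 1490
  {β, δ}: total = 1510
  {α, β}: total = 1600
  {α, ε}: total = 1710
  {γ, ε}: total = 1710
  {β, ε}: total = 1810
Best pair: {α, γ} with total 1350.

{α, γ}, total 1350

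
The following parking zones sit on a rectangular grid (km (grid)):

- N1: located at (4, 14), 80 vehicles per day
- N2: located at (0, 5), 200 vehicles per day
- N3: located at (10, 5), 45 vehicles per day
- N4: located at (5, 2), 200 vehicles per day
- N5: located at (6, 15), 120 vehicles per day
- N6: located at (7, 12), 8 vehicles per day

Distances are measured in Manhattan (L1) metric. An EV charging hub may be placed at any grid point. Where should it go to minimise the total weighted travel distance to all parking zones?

(5, 5)

Manhattan distance separates: Σwᵢ(|x−xᵢ|+|y−yᵢ|) = Σwᵢ|x−xᵢ| + Σwᵢ|y−yᵢ|, so x and y are optimised independently as 1-D weighted medians.
Total weight W = 653; half = 326.5.
x-coordinate, sorted with cumulative weight:
  x=0 (N2, w=200) cum 200
  x=4 (N1, w=80) cum 280
  x=5 (N4, w=200) cum 480  ← median
  x=6 (N5, w=120) cum 600
  x=7 (N6, w=8) cum 608
  x=10 (N3, w=45) cum 653
⇒ x* = 5
y-coordinate, sorted with cumulative weight:
  y=2 (N4, w=200) cum 200
  y=5 (N2, w=200) cum 400  ← median
  y=5 (N3, w=45) cum 445
  y=12 (N6, w=8) cum 453
  y=14 (N1, w=80) cum 533
  y=15 (N5, w=120) cum 653
⇒ y* = 5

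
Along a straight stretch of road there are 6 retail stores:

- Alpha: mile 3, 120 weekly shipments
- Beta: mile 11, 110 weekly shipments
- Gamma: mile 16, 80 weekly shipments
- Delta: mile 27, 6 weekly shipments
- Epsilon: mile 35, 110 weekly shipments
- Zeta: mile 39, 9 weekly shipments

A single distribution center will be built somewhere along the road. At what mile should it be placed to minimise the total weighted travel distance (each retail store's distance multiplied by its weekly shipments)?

x = 11

For a sum of weighted absolute distances on a line, the optimum is the weighted median (not the mean). Total weight W = 435; half-weight = 217.5.
Sort by position and accumulate weight:
  mile 3 (Alpha, w=120) → cum 120
  mile 11 (Beta, w=110) → cum 230  ≥ 217.5 → median here
  mile 16 (Gamma, w=80) → cum 310
  mile 27 (Delta, w=6) → cum 316
  mile 35 (Epsilon, w=110) → cum 426
  mile 39 (Zeta, w=9) → cum 435
Optimal location: mile 11.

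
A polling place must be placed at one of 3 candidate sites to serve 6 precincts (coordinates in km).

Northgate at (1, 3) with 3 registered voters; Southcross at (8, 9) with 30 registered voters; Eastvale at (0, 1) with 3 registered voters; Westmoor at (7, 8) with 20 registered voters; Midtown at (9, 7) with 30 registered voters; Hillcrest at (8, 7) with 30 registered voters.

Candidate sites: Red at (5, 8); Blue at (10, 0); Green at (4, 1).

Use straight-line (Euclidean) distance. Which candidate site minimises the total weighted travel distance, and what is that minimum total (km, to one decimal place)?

Red, total 398.4 km

Total weighted distance at each candidate:
  Red (5, 8): total = 398.4
  Blue (10, 0): total = 936.6
  Green (4, 1): total = 894.1
Minimum is at Red with total 398.4 km.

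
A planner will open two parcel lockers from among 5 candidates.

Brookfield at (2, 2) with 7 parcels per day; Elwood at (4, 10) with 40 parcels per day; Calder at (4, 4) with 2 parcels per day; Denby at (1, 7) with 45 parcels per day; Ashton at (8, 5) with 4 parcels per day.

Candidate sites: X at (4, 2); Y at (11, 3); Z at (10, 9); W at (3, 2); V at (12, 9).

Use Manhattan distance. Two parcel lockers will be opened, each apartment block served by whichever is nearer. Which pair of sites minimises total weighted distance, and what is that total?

Evaluate every pair (each demand assigned to the nearer of the two):
  {Z, W}: total = 632
  {X, W}: total = 674
  {X, Z}: total = 682
  {Y, W}: total = 708
  {X, Y}: total = 718
  {W, V}: total = 720
  {X, V}: total = 726
  {Y, Z}: total = 881
  {Z, V}: total = 926
  {Y, V}: total = 1051
Best pair: {Z, W} with total 632.

{Z, W}, total 632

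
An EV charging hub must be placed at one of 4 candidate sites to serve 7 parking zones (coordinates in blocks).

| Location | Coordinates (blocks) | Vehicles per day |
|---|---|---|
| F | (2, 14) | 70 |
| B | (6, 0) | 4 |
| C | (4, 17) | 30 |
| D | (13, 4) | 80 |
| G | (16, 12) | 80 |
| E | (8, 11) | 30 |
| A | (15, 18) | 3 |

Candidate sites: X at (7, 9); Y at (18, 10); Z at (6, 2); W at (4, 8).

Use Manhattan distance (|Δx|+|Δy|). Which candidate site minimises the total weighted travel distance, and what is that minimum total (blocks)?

Total weighted distance at each candidate:
  X (7, 9): total = 3051
  Y (18, 10): total = 3681
  Z (6, 2): total = 4363
  W (4, 8): total = 3463
Minimum is at X with total 3051 blocks.

X, total 3051 blocks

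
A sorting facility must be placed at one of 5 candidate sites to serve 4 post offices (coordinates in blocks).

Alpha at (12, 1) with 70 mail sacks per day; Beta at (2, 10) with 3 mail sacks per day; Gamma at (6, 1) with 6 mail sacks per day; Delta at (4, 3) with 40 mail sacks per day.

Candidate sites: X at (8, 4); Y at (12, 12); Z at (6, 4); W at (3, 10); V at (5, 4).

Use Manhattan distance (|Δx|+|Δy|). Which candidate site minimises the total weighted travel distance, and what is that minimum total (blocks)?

X, total 756 blocks

Total weighted distance at each candidate:
  X (8, 4): total = 756
  Y (12, 12): total = 1588
  Z (6, 4): total = 798
  W (3, 10): total = 1655
  V (5, 4): total = 831
Minimum is at X with total 756 blocks.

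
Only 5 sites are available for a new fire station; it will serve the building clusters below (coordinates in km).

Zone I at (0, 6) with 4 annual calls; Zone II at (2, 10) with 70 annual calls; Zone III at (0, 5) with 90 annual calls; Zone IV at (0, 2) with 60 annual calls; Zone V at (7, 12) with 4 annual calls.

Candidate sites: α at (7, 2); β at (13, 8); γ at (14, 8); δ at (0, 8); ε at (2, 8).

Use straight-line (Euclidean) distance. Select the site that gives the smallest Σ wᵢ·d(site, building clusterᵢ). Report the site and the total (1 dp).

Total weighted distance at each candidate:
  α (7, 2): total = 1838.0
  β (13, 8): total = 2923.9
  γ (14, 8): total = 3142.9
  δ (0, 8): total = 868.2
  ε (2, 8): total = 880.9
Minimum is at δ with total 868.2 km.

δ, total 868.2 km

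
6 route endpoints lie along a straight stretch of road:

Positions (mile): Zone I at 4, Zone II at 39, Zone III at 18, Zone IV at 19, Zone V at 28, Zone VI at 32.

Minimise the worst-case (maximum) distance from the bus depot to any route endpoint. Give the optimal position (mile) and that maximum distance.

location 21.5, max distance 17.5

The 1-center on a line is the midpoint of the two extreme points: leftmost at 4, rightmost at 39.
Optimal location = (4 + 39)/2 = 21.5; maximum distance = (39 − 4)/2 = 17.5.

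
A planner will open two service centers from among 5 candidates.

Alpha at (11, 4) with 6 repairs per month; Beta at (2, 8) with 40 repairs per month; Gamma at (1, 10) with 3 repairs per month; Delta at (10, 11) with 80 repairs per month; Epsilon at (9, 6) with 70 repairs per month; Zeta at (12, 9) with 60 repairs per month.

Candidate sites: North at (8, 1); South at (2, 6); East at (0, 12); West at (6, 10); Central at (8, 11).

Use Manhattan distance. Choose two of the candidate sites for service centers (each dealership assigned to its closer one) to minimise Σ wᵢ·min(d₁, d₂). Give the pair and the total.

Evaluate every pair (each demand assigned to the nearer of the two):
  {South, Central}: total = 1095
  {East, Central}: total = 1249
  {West, Central}: total = 1255
  {North, Central}: total = 1360
  {South, West}: total = 1471
  {North, West}: total = 1531
  {East, West}: total = 1625
  {North, South}: total = 2231
  {North, East}: total = 2305
  {South, East}: total = 2305
Best pair: {South, Central} with total 1095.

{South, Central}, total 1095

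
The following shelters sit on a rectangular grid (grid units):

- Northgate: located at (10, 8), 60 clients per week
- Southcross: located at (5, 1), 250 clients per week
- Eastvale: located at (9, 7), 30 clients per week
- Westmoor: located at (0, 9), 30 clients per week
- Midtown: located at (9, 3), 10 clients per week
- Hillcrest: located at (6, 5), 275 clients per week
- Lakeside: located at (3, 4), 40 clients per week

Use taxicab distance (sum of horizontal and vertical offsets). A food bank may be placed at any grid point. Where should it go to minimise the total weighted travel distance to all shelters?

(6, 5)

Manhattan distance separates: Σwᵢ(|x−xᵢ|+|y−yᵢ|) = Σwᵢ|x−xᵢ| + Σwᵢ|y−yᵢ|, so x and y are optimised independently as 1-D weighted medians.
Total weight W = 695; half = 347.5.
x-coordinate, sorted with cumulative weight:
  x=0 (Westmoor, w=30) cum 30
  x=3 (Lakeside, w=40) cum 70
  x=5 (Southcross, w=250) cum 320
  x=6 (Hillcrest, w=275) cum 595  ← median
  x=9 (Eastvale, w=30) cum 625
  x=9 (Midtown, w=10) cum 635
  x=10 (Northgate, w=60) cum 695
⇒ x* = 6
y-coordinate, sorted with cumulative weight:
  y=1 (Southcross, w=250) cum 250
  y=3 (Midtown, w=10) cum 260
  y=4 (Lakeside, w=40) cum 300
  y=5 (Hillcrest, w=275) cum 575  ← median
  y=7 (Eastvale, w=30) cum 605
  y=8 (Northgate, w=60) cum 665
  y=9 (Westmoor, w=30) cum 695
⇒ y* = 5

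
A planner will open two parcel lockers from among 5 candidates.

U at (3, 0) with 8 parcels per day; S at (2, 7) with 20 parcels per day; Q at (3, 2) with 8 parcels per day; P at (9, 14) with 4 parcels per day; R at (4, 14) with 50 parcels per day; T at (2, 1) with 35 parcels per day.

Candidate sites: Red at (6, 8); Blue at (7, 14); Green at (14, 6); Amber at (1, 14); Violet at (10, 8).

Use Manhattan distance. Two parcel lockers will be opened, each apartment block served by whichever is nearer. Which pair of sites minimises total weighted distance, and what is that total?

Evaluate every pair (each demand assigned to the nearer of the two):
  {Red, Blue}: total = 803
  {Red, Amber}: total = 827
  {Blue, Amber}: total = 1048
  {Amber, Violet}: total = 1052
  {Green, Amber}: total = 1072
  {Red, Violet}: total = 1073
  {Red, Green}: total = 1081
  {Blue, Violet}: total = 1087
  {Blue, Green}: total = 1249
  {Green, Violet}: total = 1557
Best pair: {Red, Blue} with total 803.

{Red, Blue}, total 803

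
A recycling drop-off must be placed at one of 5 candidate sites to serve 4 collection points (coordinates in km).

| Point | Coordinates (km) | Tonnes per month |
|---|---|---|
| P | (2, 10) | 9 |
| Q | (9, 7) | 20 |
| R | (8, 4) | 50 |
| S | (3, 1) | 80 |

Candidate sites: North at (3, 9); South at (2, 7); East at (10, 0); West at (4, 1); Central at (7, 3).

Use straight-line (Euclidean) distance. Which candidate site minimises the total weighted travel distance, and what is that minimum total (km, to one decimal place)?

West, total 569.2 km

Total weighted distance at each candidate:
  North (3, 9): total = 1132.8
  South (2, 7): total = 989.0
  East (10, 0): total = 1046.0
  West (4, 1): total = 569.2
  Central (7, 3): total = 595.3
Minimum is at West with total 569.2 km.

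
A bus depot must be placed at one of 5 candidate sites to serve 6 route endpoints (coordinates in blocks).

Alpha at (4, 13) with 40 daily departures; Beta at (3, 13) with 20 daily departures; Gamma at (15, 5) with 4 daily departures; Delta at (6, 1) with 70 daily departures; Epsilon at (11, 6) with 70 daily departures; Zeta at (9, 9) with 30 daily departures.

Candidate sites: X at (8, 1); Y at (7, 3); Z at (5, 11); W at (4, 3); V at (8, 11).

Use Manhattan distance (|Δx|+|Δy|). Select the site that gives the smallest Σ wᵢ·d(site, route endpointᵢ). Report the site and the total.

Total weighted distance at each candidate:
  X (8, 1): total = 1994
  Y (7, 3): total = 1780
  Z (5, 11): total = 1984
  W (4, 3): total = 1982
  V (8, 11): total = 1922
Minimum is at Y with total 1780 blocks.

Y, total 1780 blocks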